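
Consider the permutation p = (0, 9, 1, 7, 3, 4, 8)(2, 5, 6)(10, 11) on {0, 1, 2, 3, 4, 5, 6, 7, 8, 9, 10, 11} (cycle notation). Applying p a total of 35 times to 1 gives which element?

1

1 lies in the 7-cycle (0, 9, 1, 7, 3, 4, 8).
Powers repeat with period 7 on this cycle, and 35 mod 7 = 0, so p^35(1) = p^0(1).
So p^35(1) = 1.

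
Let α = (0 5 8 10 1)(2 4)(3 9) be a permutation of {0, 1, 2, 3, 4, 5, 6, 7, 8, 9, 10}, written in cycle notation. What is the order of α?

The cycle type of α is (5, 2, 2, 1, 1).
The order is lcm(5, 2, 2) = 10.

10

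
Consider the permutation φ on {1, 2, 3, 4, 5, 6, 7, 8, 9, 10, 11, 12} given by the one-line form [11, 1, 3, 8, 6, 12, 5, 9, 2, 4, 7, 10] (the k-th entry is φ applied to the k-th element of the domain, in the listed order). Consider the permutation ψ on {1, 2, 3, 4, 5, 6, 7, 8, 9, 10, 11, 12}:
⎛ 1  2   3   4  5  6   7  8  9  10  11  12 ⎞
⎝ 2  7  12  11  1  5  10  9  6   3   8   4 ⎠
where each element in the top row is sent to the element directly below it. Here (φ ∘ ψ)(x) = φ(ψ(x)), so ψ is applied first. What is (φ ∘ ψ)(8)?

2

(φ ∘ ψ)(8) = φ(ψ(8)). ψ(8) = 9, then φ(9) = 2. So (φ ∘ ψ)(8) = 2.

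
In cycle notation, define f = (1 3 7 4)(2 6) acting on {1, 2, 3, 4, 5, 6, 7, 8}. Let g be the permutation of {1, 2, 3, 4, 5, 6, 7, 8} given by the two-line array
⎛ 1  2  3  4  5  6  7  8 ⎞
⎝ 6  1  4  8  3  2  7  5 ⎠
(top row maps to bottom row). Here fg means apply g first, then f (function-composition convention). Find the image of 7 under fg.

4

(fg)(7) = f(g(7)). g(7) = 7, then f(7) = 4. So (fg)(7) = 4.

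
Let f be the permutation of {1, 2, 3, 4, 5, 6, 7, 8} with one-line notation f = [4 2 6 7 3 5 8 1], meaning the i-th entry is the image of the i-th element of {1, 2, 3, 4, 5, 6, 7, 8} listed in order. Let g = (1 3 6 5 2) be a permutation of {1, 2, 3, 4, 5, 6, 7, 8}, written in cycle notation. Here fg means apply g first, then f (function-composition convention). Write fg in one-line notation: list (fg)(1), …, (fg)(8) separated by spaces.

6 4 5 7 2 3 8 1

Chase each element through g then f: 1 → 3 → 6; 2 → 1 → 4; 3 → 6 → 5; 4 → 4 → 7; 5 → 2 → 2; 6 → 5 → 3; 7 → 7 → 8; 8 → 8 → 1.
So fg in one-line form is 6 4 5 7 2 3 8 1.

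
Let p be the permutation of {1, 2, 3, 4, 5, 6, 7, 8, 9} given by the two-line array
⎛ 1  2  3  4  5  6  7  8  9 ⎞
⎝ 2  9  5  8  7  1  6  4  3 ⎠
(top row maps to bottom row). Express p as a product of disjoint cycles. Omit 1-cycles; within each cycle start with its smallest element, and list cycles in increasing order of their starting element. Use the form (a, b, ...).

Start at 1 and follow images: 1 → 2 → 9 → 3 → 5 → 7 → 6 → 1, giving the cycle (1, 2, 9, 3, 5, 7, 6).
Continuing from each remaining unvisited element yields (1, 2, 9, 3, 5, 7, 6)(4, 8).

(1, 2, 9, 3, 5, 7, 6)(4, 8)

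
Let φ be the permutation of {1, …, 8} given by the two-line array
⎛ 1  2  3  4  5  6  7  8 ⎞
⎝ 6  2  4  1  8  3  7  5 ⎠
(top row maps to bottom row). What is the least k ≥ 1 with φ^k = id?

The disjoint-cycle form of φ has cycle lengths 4, 2, 1, 1.
The order of φ is the least common multiple of its cycle lengths: lcm(4, 2) = 4.

4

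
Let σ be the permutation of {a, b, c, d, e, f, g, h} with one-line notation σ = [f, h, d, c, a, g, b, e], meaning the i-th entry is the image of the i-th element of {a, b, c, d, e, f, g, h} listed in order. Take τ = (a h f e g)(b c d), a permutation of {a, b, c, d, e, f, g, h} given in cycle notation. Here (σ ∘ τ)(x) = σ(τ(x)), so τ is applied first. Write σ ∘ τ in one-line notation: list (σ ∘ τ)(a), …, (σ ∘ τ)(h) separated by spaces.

For each element, apply τ then σ: a → h → e; b → c → d; c → d → c; d → b → h; e → g → b; f → e → a; g → a → f; h → f → g.
Collecting the images, σ ∘ τ = [e d c h b a f g].

e d c h b a f g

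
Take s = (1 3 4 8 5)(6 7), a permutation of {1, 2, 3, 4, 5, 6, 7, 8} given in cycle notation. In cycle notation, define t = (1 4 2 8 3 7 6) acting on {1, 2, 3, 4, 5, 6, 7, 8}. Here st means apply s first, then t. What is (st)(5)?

(st)(5) = t(s(5)). s(5) = 1, then t(1) = 4. So (st)(5) = 4.

4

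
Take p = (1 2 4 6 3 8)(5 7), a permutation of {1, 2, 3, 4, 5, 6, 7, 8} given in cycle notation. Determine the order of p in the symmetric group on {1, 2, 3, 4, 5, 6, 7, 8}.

6

The cycle type of p is (6, 2).
Since disjoint cycles commute, ord(p) = lcm(6, 2) = 6.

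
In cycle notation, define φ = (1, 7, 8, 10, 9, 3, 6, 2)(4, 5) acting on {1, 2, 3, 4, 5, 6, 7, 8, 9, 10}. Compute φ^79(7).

1

7 lies in the 8-cycle (1, 7, 8, 10, 9, 3, 6, 2).
On an 8-cycle, φ^8 is the identity, so φ^79 = φ^7 there (79 ≡ 7 mod 8).
Advancing 7 steps from 7: 7 → 8 → 10 → 9 → 3 → 6 → 2 → 1.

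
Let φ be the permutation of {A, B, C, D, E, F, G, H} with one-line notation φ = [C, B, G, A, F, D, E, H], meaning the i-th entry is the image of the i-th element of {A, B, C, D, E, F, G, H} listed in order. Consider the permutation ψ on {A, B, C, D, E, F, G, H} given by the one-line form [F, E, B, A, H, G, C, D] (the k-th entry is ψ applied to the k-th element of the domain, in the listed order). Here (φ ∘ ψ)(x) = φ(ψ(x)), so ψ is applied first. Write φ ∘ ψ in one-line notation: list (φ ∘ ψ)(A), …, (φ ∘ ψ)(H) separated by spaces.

D F B C H E G A

Chase each element through ψ then φ: A → F → D; B → E → F; C → B → B; D → A → C; E → H → H; F → G → E; G → C → G; H → D → A.
Collecting the images, φ ∘ ψ = [D F B C H E G A].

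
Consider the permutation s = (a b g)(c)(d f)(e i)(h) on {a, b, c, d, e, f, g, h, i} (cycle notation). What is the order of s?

6

The cycle type of s is (3, 2, 2, 1, 1).
The order of s is the least common multiple of its cycle lengths: lcm(3, 2, 2) = 6.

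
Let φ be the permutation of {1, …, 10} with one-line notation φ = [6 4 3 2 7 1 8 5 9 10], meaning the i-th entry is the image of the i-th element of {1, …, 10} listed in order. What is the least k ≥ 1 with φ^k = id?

The disjoint-cycle form of φ has cycle lengths 3, 2, 2, 1, 1, 1.
Since disjoint cycles commute, ord(φ) = lcm(3, 2, 2) = 6.

6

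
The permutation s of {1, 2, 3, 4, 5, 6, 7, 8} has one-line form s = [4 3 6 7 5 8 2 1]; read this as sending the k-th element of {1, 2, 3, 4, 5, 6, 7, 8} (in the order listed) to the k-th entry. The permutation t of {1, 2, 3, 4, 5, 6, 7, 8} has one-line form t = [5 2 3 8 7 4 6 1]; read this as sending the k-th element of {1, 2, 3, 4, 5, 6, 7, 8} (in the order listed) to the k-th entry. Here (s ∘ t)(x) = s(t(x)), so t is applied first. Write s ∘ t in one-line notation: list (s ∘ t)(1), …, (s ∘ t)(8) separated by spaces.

(s ∘ t)(x) = s(t(x)). Computing each image: s(t(1)) = s(5) = 5, s(t(2)) = s(2) = 3, s(t(3)) = s(3) = 6, s(t(4)) = s(8) = 1, s(t(5)) = s(7) = 2, s(t(6)) = s(4) = 7, s(t(7)) = s(6) = 8, s(t(8)) = s(1) = 4.
Hence s ∘ t = [5 3 6 1 2 7 8 4].

5 3 6 1 2 7 8 4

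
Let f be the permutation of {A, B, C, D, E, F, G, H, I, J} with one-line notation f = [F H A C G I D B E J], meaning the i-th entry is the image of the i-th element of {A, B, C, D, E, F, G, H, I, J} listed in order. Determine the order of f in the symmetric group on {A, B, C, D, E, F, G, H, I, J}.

The disjoint-cycle form of f has cycle lengths 7, 2, 1.
The order of f is the least common multiple of its cycle lengths: lcm(7, 2) = 14.

14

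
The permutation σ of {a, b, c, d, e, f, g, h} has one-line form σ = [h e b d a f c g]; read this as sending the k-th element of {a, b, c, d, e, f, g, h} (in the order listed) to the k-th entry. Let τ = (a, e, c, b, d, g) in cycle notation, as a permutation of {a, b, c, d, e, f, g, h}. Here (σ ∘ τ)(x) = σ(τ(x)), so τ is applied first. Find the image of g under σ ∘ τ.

First apply τ: τ(g) = a, then σ(a) = h. Thus (σ ∘ τ)(g) = h.

h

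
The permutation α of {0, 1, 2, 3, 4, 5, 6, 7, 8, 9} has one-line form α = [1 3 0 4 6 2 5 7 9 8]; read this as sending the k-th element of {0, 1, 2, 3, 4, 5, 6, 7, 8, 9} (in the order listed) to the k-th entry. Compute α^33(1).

Tracing 1 → 3 → … returns to 1 after 7 steps, so 1 lies in a 7-cycle (0, 1, 3, 4, 6, 5, 2).
Since the cycle has length 7, α^33 acts on it the same as α^5 (33 mod 7 = 5).
Stepping 5 places around the cycle: 1 → 3 → 4 → 6 → 5 → 2.

2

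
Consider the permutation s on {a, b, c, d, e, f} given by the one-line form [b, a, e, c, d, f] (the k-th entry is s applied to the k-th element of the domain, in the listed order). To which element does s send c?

c is element number 3 of the domain, and entry number 3 of the one-line form is e, so s(c) = e.

e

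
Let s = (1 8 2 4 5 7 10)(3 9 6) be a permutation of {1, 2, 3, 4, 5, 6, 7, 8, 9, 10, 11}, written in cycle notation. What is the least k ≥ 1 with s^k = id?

21

The cycle type of s is (7, 3, 1).
Since disjoint cycles commute, ord(s) = lcm(7, 3) = 21.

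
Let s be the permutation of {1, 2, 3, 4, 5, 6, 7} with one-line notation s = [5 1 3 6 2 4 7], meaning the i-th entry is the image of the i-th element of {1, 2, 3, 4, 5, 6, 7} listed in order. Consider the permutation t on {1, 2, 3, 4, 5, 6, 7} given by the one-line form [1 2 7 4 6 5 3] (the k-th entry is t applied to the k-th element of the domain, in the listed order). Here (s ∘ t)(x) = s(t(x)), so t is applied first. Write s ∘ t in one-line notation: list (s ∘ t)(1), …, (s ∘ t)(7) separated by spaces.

(s ∘ t)(x) = s(t(x)). Computing each image: s(t(1)) = s(1) = 5, s(t(2)) = s(2) = 1, s(t(3)) = s(7) = 7, s(t(4)) = s(4) = 6, s(t(5)) = s(6) = 4, s(t(6)) = s(5) = 2, s(t(7)) = s(3) = 3.
Hence s ∘ t = [5 1 7 6 4 2 3].

5 1 7 6 4 2 3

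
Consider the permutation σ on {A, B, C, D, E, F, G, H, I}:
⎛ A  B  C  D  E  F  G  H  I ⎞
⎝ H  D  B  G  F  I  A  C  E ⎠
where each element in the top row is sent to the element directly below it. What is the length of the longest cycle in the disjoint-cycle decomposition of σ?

6

Decomposing into disjoint cycles gives (A H C B D G)(E F I); the longest has length 6.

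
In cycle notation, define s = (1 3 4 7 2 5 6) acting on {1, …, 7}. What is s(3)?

4

3 appears in (1 3 4 7 2 5 6); the next entry (wrapping around) is 4.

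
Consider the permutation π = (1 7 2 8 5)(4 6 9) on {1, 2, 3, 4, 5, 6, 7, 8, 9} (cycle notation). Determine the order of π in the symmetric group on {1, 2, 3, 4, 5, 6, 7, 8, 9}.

The disjoint cycles have lengths 5, 3, 1.
The order is lcm(5, 3) = 15.

15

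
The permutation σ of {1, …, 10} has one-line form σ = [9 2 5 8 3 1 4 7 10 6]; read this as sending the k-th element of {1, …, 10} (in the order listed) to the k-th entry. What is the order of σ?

Decomposing into disjoint cycles gives cycle lengths 4, 3, 2, 1.
The order is lcm(4, 3, 2) = 12.

12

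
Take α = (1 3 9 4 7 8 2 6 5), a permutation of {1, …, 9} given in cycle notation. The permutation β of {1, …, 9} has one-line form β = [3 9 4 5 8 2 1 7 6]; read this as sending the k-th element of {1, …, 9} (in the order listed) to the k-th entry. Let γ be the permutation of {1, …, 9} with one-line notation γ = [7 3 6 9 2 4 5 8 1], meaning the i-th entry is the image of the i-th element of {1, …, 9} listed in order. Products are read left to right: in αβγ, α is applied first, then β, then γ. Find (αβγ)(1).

9

Apply the permutations in order: α(1) = 3, then β(3) = 4, then γ(4) = 9. So (αβγ)(1) = 9.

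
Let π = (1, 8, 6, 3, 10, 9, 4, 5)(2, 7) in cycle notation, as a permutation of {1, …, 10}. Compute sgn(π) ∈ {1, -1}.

The cycle lengths are 8, 2.
A cycle of length ℓ contributes ℓ−1 transpositions, so π is a product of 7 + 1 = 8 transpositions — even.

1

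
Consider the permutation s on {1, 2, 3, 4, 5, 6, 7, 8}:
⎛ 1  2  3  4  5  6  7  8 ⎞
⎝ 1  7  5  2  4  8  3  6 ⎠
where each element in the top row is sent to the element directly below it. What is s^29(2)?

4

Tracing 2 → 7 → … returns to 2 after 5 steps, so 2 lies in a 5-cycle (2 7 3 5 4).
Since the cycle has length 5, s^29 acts on it the same as s^4 (29 mod 5 = 4).
Advancing 4 steps from 2: 2 → 7 → 3 → 5 → 4.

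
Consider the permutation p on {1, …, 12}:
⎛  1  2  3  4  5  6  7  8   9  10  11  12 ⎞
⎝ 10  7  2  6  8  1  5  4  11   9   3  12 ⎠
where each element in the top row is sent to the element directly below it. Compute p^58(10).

Tracing 10 → 9 → … returns to 10 after 11 steps, so 10 lies in an 11-cycle (1 10 9 11 3 2 7 5 8 4 6).
Powers repeat with period 11 on this cycle, and 58 mod 11 = 3, so p^58(10) = p^3(10).
Stepping 3 places around the cycle: 10 → 9 → 11 → 3.

3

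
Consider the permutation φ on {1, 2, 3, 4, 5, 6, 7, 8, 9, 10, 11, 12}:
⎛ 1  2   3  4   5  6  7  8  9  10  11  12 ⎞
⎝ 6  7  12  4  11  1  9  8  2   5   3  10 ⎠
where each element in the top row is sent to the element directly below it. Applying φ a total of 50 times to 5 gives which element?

Tracing 5 → 11 → … returns to 5 after 5 steps, so 5 lies in a 5-cycle (3, 12, 10, 5, 11).
On a 5-cycle, φ^5 is the identity, so φ^50 = φ^0 there (50 ≡ 0 mod 5).
So φ^50(5) = 5.

5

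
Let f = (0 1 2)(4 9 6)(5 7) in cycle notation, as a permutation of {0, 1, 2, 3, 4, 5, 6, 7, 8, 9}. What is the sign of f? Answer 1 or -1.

The cycle lengths are 3, 3, 2, 1, 1.
A cycle of length ℓ contributes ℓ−1 transpositions, so f is a product of 2 + 2 + 1 = 5 transpositions — odd.

-1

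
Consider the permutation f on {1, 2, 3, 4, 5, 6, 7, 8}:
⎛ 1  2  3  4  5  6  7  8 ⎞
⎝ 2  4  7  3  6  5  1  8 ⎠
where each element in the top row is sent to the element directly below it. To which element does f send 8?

8

The entry below 8 in the array is 8, so f(8) = 8.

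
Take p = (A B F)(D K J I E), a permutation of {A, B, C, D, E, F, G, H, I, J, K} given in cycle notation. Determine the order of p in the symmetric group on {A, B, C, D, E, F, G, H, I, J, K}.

15

The disjoint cycles have lengths 5, 3, 1, 1, 1.
The order of p is the least common multiple of its cycle lengths: lcm(5, 3) = 15.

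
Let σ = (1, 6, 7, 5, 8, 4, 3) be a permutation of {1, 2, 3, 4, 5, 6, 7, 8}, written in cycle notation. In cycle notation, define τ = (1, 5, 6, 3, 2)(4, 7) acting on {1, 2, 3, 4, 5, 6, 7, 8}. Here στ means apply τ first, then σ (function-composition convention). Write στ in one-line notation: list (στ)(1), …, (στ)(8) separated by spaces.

For each element, apply τ then σ: 1 → 5 → 8; 2 → 1 → 6; 3 → 2 → 2; 4 → 7 → 5; 5 → 6 → 7; 6 → 3 → 1; 7 → 4 → 3; 8 → 8 → 4.
So στ in one-line form is 8 6 2 5 7 1 3 4.

8 6 2 5 7 1 3 4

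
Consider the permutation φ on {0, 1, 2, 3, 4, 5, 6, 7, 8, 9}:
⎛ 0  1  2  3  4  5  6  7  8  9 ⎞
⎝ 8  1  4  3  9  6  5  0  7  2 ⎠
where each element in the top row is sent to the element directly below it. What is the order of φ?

6

Writing φ as disjoint cycles, the cycle lengths are 3, 3, 2, 1, 1.
Since disjoint cycles commute, ord(φ) = lcm(3, 3, 2) = 6.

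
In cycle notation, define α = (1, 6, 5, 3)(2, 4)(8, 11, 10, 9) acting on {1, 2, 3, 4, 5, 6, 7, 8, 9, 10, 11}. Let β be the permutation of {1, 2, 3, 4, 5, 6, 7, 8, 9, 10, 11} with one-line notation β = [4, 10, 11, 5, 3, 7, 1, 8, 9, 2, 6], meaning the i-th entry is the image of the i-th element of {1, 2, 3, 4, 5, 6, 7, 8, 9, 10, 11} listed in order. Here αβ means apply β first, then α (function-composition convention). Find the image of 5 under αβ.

First apply β: β(5) = 3, then α(3) = 1. Thus (αβ)(5) = 1.

1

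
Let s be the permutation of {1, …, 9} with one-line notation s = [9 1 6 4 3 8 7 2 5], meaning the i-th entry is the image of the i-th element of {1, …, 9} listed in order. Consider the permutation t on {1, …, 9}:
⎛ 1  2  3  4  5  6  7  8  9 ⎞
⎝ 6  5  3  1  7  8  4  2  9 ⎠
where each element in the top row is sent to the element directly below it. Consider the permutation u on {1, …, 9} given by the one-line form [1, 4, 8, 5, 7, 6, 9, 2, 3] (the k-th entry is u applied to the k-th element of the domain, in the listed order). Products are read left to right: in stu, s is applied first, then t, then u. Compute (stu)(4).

1

(stu)(4) = u(t(s(4))). s(4) = 4, then t(4) = 1, then u(1) = 1, so the result is 1.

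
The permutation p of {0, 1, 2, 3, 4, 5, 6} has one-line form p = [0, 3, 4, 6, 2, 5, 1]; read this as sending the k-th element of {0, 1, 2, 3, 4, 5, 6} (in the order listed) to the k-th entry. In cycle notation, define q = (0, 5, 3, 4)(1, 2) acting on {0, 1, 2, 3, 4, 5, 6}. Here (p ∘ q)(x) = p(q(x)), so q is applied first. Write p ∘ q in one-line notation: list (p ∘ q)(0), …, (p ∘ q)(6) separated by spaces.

5 4 3 2 0 6 1

For each element, apply q then p: 0 → 5 → 5; 1 → 2 → 4; 2 → 1 → 3; 3 → 4 → 2; 4 → 0 → 0; 5 → 3 → 6; 6 → 6 → 1.
Collecting the images, p ∘ q = [5 4 3 2 0 6 1].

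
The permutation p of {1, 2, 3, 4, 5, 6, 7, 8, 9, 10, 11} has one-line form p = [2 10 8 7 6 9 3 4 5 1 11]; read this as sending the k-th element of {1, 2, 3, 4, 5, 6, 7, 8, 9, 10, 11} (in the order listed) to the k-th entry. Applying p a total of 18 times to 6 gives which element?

6

Tracing 6 → 9 → … returns to 6 after 3 steps, so 6 lies in a 3-cycle (5 6 9).
On a 3-cycle, p^3 is the identity, so p^18 = p^0 there (18 ≡ 0 mod 3).
So p^18(6) = 6.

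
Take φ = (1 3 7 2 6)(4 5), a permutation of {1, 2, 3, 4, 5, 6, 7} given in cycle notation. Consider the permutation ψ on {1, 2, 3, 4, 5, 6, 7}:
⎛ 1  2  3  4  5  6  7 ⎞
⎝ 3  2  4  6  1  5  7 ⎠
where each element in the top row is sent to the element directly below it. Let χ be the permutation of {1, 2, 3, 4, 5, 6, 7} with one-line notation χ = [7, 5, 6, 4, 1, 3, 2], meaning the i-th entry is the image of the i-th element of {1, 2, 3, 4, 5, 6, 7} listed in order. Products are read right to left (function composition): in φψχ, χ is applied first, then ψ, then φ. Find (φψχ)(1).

2

Chase 1: χ(1) = 7; ψ(7) = 7; φ(7) = 2. Hence (φψχ)(1) = 2.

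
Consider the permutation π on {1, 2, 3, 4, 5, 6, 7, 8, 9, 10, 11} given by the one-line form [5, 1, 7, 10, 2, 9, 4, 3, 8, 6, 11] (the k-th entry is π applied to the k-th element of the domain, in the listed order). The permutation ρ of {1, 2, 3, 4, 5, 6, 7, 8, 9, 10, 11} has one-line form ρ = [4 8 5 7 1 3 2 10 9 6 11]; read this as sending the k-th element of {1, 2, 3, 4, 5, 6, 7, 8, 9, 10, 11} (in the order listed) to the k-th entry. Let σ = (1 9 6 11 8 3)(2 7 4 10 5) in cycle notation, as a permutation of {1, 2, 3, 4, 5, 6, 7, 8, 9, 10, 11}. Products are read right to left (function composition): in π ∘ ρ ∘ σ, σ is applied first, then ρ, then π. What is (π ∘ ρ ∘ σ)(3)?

10

Apply the permutations in order: σ(3) = 1, then ρ(1) = 4, then π(4) = 10. So (π ∘ ρ ∘ σ)(3) = 10.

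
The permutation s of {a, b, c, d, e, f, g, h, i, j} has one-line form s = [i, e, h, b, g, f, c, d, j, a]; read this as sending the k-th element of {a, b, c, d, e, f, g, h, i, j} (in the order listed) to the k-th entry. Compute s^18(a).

Tracing a → i → … returns to a after 3 steps, so a lies in a 3-cycle (a, i, j).
Since the cycle has length 3, s^18 acts on it the same as s^0 (18 mod 3 = 0).
So s^18(a) = a.

a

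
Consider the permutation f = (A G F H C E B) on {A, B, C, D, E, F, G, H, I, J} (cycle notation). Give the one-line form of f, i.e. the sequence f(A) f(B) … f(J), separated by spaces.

Reading each image from the cycles: A→G, B→A, C→E, D→D, E→B, F→H, G→F, H→C, I→I, J→J.
So the one-line form is G A E D B H F C I J.

G A E D B H F C I J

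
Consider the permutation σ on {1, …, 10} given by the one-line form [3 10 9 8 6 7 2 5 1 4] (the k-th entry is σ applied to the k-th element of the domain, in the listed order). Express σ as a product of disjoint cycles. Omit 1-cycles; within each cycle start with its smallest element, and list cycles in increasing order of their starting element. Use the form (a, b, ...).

From 1: 1 → 3 → 9 → 1, closing the cycle (1, 3, 9).
Repeating from the next unused element and collecting all non-trivial cycles gives (1, 3, 9)(2, 10, 4, 8, 5, 6, 7).

(1, 3, 9)(2, 10, 4, 8, 5, 6, 7)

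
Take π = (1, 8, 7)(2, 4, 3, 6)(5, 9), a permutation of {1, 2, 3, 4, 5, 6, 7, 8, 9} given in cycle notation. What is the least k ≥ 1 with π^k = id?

12

The cycle type of π is (4, 3, 2).
Since disjoint cycles commute, ord(π) = lcm(4, 3, 2) = 12.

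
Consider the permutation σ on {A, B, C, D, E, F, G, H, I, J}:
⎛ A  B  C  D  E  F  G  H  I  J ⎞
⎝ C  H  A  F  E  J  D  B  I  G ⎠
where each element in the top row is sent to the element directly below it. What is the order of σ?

4

Decomposing into disjoint cycles gives cycle lengths 4, 2, 2, 1, 1.
The order is lcm(4, 2, 2) = 4.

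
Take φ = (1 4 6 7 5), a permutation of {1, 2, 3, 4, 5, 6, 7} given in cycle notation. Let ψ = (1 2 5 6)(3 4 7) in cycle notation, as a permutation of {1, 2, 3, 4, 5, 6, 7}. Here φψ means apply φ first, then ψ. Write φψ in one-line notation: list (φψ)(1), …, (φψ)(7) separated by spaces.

(φψ)(x) = ψ(φ(x)). Computing each image: ψ(φ(1)) = ψ(4) = 7, ψ(φ(2)) = ψ(2) = 5, ψ(φ(3)) = ψ(3) = 4, ψ(φ(4)) = ψ(6) = 1, ψ(φ(5)) = ψ(1) = 2, ψ(φ(6)) = ψ(7) = 3, ψ(φ(7)) = ψ(5) = 6.
Hence φψ = [7 5 4 1 2 3 6].

7 5 4 1 2 3 6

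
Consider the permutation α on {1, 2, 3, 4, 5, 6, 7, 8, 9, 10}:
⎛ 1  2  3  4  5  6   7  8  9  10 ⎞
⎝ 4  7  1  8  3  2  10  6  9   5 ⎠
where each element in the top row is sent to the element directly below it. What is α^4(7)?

Tracing 7 → 10 → … returns to 7 after 9 steps, so 7 lies in a 9-cycle (1, 4, 8, 6, 2, 7, 10, 5, 3).
Advancing 4 steps from 7: 7 → 10 → 5 → 3 → 1.

1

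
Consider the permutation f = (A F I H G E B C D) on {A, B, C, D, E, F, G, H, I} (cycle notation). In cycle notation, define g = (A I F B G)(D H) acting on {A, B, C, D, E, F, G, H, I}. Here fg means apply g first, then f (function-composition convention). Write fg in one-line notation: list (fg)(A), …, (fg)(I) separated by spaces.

Chase each element through g then f: A → I → H; B → G → E; C → C → D; D → H → G; E → E → B; F → B → C; G → A → F; H → D → A; I → F → I.
Collecting the images, fg = [H E D G B C F A I].

H E D G B C F A I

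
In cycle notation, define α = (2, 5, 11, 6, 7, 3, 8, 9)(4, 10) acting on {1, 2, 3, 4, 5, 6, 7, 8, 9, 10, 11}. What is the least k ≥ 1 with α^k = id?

8

The cycle type of α is (8, 2, 1).
The order is lcm(8, 2) = 8.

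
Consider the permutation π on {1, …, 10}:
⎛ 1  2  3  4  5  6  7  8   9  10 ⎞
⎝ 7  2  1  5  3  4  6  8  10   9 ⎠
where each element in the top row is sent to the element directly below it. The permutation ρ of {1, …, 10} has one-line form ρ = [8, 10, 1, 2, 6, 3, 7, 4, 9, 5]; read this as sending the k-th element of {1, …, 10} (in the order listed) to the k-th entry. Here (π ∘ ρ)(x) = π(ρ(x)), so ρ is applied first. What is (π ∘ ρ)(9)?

10

ρ(9) = 9, then π(9) = 10; composing gives (π ∘ ρ)(9) = 10.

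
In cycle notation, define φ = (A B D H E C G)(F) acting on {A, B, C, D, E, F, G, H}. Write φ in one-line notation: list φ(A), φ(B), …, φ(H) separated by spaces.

B D G H C F A E

Each element maps to the next entry in its cycle (wrapping to the front): A↦B, B↦D, C↦G, D↦H, E↦C, F↦F, G↦A, H↦E.
So the one-line form is B D G H C F A E.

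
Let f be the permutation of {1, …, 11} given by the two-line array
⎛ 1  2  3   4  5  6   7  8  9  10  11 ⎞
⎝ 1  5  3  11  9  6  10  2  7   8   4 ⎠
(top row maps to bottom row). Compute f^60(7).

7

Tracing 7 → 10 → … returns to 7 after 6 steps, so 7 lies in a 6-cycle (2 5 9 7 10 8).
Since the cycle has length 6, f^60 acts on it the same as f^0 (60 mod 6 = 0).
So f^60(7) = 7.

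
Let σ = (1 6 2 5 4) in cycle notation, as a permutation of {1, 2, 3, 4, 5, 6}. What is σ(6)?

In the cycle (1 6 2 5 4), 6 is followed by 2, so σ(6) = 2.

2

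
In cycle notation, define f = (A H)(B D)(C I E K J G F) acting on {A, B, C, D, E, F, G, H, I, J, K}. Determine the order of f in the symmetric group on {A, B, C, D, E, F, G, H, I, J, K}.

14

The cycle type of f is (7, 2, 2).
The order of f is the least common multiple of its cycle lengths: lcm(7, 2, 2) = 14.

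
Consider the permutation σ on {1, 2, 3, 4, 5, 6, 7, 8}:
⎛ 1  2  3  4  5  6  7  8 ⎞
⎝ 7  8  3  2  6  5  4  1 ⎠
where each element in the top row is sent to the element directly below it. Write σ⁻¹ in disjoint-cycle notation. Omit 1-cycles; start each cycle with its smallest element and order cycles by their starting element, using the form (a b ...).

The cycle decomposition of σ is (1 7 4 2 8)(5 6).
The inverse reverses every cycle; in canonical form, σ⁻¹ = (1 8 2 4 7)(5 6).

(1 8 2 4 7)(5 6)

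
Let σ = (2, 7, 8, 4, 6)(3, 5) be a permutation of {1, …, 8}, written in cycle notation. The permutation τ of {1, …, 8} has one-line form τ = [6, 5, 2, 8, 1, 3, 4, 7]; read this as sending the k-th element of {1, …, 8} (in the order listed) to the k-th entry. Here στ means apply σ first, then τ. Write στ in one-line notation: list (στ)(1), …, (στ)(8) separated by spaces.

(στ)(x) = τ(σ(x)). Computing each image: τ(σ(1)) = τ(1) = 6, τ(σ(2)) = τ(7) = 4, τ(σ(3)) = τ(5) = 1, τ(σ(4)) = τ(6) = 3, τ(σ(5)) = τ(3) = 2, τ(σ(6)) = τ(2) = 5, τ(σ(7)) = τ(8) = 7, τ(σ(8)) = τ(4) = 8.
Hence στ = [6 4 1 3 2 5 7 8].

6 4 1 3 2 5 7 8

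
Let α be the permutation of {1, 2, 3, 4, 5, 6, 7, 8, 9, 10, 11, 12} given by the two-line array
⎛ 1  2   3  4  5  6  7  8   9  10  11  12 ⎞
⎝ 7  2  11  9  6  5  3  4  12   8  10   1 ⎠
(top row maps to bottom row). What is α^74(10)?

Tracing 10 → 8 → … returns to 10 after 9 steps, so 10 lies in a 9-cycle (1, 7, 3, 11, 10, 8, 4, 9, 12).
On a 9-cycle, α^9 is the identity, so α^74 = α^2 there (74 ≡ 2 mod 9).
Stepping 2 places around the cycle: 10 → 8 → 4.

4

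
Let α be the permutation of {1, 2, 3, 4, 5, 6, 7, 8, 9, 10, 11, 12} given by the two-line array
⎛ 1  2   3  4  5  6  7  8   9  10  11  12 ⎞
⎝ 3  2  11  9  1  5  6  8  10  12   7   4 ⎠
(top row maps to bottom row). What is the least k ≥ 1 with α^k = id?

Writing α as disjoint cycles, the cycle lengths are 6, 4, 1, 1.
The order is lcm(6, 4) = 12.

12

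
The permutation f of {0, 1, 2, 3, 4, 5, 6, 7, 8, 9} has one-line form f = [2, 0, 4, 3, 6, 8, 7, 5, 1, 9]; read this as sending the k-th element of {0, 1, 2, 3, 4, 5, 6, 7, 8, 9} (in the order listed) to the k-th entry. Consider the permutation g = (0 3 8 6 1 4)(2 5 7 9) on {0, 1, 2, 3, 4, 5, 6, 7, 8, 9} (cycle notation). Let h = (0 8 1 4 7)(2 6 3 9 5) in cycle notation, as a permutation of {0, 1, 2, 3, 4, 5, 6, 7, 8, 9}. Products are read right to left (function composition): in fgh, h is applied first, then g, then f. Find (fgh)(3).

Chase 3: h(3) = 9; g(9) = 2; f(2) = 4. Hence (fgh)(3) = 4.

4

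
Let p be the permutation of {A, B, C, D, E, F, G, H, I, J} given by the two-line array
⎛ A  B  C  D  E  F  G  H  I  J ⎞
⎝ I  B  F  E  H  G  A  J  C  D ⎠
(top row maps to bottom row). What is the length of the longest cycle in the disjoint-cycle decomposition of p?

5

Decomposing into disjoint cycles gives (A I C F G)(D E H J); the longest has length 5.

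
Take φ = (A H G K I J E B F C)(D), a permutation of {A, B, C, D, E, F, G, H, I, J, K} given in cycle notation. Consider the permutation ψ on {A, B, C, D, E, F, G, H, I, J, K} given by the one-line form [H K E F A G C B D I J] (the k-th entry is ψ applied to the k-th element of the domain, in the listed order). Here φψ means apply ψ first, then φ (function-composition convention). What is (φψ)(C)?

B

First apply ψ: ψ(C) = E, then φ(E) = B. Thus (φψ)(C) = B.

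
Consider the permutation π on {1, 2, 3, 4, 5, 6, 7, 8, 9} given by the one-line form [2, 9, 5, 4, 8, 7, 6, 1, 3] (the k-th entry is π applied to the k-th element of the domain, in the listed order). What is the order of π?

Writing π as disjoint cycles, the cycle lengths are 6, 2, 1.
The order of π is the least common multiple of its cycle lengths: lcm(6, 2) = 6.

6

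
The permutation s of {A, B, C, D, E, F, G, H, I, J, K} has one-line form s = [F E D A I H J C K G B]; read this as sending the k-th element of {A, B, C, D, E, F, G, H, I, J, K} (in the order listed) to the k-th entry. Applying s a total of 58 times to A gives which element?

C

Tracing A → F → … returns to A after 5 steps, so A lies in a 5-cycle (A F H C D).
Powers repeat with period 5 on this cycle, and 58 mod 5 = 3, so s^58(A) = s^3(A).
Stepping 3 places around the cycle: A → F → H → C.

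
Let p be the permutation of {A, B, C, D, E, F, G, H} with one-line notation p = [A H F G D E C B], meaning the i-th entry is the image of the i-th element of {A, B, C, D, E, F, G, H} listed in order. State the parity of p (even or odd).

In disjoint-cycle form the cycle lengths are 5, 2, 1.
A cycle is odd iff its length is even; p has 1 even-length cycle, so sgn(p) = (−1)^1 and p is odd.

odd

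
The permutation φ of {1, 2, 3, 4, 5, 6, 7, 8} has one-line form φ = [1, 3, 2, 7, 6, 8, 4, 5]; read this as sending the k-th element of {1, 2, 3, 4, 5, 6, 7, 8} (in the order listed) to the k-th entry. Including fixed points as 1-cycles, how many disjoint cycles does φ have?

The cycle decomposition is (1)(2 3)(4 7)(5 6 8), which has 4 cycles (counting 1-cycles).

4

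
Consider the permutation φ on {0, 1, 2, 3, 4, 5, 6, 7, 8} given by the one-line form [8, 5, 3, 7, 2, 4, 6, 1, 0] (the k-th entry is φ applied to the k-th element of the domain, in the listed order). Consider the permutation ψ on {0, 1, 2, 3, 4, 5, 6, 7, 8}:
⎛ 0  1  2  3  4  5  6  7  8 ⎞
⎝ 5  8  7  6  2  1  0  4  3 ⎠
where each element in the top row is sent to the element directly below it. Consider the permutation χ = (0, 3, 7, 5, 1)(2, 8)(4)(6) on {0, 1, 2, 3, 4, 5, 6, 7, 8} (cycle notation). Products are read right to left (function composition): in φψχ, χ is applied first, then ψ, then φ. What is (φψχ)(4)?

3

(φψχ)(4) = φ(ψ(χ(4))). χ(4) = 4, then ψ(4) = 2, then φ(2) = 3, so the result is 3.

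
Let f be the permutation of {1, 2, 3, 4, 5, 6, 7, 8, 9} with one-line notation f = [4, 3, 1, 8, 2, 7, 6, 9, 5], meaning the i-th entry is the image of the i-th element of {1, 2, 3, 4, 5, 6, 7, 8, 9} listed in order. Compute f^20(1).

3

Tracing 1 → 4 → … returns to 1 after 7 steps, so 1 lies in a 7-cycle (1 4 8 9 5 2 3).
Powers repeat with period 7 on this cycle, and 20 mod 7 = 6, so f^20(1) = f^6(1).
Advancing 6 steps from 1: 1 → 4 → 8 → 9 → 5 → 2 → 3.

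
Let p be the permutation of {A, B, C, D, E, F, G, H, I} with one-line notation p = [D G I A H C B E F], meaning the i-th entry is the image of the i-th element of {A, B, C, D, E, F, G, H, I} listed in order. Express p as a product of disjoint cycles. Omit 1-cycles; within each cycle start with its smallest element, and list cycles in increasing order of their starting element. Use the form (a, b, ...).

(A, D)(B, G)(C, I, F)(E, H)

Start at A and follow images: A → D → A, giving the cycle (A, D).
Continuing from each remaining unvisited element yields (A, D)(B, G)(C, I, F)(E, H).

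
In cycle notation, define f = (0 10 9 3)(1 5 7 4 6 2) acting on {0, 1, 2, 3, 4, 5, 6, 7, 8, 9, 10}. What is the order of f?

12

The disjoint cycles have lengths 6, 4, 1.
The order of f is the least common multiple of its cycle lengths: lcm(6, 4) = 12.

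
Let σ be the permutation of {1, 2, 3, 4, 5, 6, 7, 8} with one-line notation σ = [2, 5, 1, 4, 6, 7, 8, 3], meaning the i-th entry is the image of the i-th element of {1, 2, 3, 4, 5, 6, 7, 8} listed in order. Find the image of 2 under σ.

5

2 is element number 2 of the domain, and entry number 2 of the one-line form is 5, so σ(2) = 5.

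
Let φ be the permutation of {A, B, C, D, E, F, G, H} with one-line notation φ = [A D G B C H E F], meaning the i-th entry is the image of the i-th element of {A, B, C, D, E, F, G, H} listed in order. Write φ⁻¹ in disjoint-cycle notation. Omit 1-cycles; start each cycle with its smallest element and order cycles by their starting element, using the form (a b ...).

(B D)(C E G)(F H)

The cycle decomposition of φ is (B D)(C G E)(F H).
The inverse reverses every cycle; in canonical form, φ⁻¹ = (B D)(C E G)(F H).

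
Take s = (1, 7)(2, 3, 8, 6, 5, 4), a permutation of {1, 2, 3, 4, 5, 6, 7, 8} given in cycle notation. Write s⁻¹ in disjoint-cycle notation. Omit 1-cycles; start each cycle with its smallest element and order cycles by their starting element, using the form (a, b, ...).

The inverse reverses each cycle.
Reversing each cycle of s and rotating so the smallest element leads gives (1, 7)(2, 4, 5, 6, 8, 3).

(1, 7)(2, 4, 5, 6, 8, 3)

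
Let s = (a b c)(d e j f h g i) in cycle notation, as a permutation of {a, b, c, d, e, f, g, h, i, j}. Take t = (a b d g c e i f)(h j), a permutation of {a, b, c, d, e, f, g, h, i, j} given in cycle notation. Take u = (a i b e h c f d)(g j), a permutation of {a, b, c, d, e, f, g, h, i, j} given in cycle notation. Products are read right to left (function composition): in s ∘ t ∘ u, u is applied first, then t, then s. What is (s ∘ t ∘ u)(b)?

Chase b: u(b) = e; t(e) = i; s(i) = d. Hence (s ∘ t ∘ u)(b) = d.

d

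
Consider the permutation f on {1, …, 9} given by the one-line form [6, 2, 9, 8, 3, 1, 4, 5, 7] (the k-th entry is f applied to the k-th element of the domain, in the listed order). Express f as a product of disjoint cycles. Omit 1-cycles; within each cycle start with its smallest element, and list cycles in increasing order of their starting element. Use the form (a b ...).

(1 6)(3 9 7 4 8 5)

From 1: 1 → 6 → 1, closing the cycle (1 6).
Continuing from each remaining unvisited element yields (1 6)(3 9 7 4 8 5).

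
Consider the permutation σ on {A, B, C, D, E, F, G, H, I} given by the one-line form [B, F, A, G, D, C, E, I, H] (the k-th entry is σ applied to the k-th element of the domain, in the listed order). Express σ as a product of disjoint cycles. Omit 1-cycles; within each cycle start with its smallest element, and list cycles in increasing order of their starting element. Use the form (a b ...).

(A B F C)(D G E)(H I)

From A: A → B → F → C → A, closing the cycle (A B F C).
Repeating from the next unused element and collecting all non-trivial cycles gives (A B F C)(D G E)(H I).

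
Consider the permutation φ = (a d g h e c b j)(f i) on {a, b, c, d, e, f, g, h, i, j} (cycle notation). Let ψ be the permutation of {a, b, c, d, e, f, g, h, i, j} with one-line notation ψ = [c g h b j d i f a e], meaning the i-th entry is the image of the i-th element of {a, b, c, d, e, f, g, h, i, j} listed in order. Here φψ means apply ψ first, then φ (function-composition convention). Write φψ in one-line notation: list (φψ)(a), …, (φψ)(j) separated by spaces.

b h e j a g f i d c

(φψ)(x) = φ(ψ(x)). Computing each image: φ(ψ(a)) = φ(c) = b, φ(ψ(b)) = φ(g) = h, φ(ψ(c)) = φ(h) = e, φ(ψ(d)) = φ(b) = j, φ(ψ(e)) = φ(j) = a, φ(ψ(f)) = φ(d) = g, φ(ψ(g)) = φ(i) = f, φ(ψ(h)) = φ(f) = i, φ(ψ(i)) = φ(a) = d, φ(ψ(j)) = φ(e) = c.
Hence φψ = [b h e j a g f i d c].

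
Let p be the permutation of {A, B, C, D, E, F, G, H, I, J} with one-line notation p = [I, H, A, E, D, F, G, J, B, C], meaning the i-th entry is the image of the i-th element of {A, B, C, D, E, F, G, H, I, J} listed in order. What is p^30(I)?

I

Tracing I → B → … returns to I after 6 steps, so I lies in a 6-cycle (A, I, B, H, J, C).
On a 6-cycle, p^6 is the identity, so p^30 = p^0 there (30 ≡ 0 mod 6).
So p^30(I) = I.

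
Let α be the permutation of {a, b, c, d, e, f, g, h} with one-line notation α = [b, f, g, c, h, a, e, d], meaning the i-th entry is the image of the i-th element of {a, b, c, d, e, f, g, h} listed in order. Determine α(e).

h

e is element number 5 of the domain, and entry number 5 of the one-line form is h, so α(e) = h.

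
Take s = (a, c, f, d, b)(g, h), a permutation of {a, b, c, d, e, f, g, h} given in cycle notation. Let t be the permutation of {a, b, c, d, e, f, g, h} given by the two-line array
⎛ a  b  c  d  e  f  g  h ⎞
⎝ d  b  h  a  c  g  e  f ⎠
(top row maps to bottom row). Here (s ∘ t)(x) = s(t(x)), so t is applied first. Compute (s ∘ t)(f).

h

t(f) = g, then s(g) = h; composing gives (s ∘ t)(f) = h.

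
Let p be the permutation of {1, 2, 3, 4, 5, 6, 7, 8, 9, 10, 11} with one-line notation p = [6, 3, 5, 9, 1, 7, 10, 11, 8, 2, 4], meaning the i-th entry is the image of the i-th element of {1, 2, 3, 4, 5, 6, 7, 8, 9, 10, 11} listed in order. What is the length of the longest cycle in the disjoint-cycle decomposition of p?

Decomposing into disjoint cycles gives (1, 6, 7, 10, 2, 3, 5)(4, 9, 8, 11); the longest has length 7.

7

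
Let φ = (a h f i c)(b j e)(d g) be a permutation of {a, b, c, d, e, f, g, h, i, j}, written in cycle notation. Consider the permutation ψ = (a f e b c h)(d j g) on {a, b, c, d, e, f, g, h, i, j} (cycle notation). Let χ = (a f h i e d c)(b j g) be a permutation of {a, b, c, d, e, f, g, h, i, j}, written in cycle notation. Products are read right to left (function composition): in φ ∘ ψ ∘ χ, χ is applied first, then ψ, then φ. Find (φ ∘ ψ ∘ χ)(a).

Apply the permutations in order: χ(a) = f, then ψ(f) = e, then φ(e) = b. So (φ ∘ ψ ∘ χ)(a) = b.

b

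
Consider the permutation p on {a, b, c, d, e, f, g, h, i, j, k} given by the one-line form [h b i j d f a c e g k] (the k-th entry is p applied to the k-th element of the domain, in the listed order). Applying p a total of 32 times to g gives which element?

Tracing g → a → … returns to g after 8 steps, so g lies in an 8-cycle (a h c i e d j g).
Since the cycle has length 8, p^32 acts on it the same as p^0 (32 mod 8 = 0).
So p^32(g) = g.

g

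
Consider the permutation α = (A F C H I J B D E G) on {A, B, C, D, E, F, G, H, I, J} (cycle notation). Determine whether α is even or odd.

The cycle lengths are 10.
A cycle of length ℓ contributes ℓ−1 transpositions, so α is a product of 9 transpositions — odd.

odd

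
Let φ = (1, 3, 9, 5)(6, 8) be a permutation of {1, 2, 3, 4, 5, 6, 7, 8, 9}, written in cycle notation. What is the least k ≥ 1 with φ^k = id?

The disjoint cycles have lengths 4, 2, 1, 1, 1.
The order is lcm(4, 2) = 4.

4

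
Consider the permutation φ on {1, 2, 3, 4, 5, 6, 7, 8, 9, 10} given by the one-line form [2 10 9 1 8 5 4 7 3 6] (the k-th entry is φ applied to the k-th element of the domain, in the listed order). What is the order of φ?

Decomposing into disjoint cycles gives cycle lengths 8, 2.
The order of φ is the least common multiple of its cycle lengths: lcm(8, 2) = 8.

8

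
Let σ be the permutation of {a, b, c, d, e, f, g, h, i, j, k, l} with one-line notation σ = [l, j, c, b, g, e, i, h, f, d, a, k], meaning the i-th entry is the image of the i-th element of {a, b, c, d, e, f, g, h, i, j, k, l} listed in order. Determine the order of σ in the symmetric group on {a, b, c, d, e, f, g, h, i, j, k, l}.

12

The disjoint-cycle form of σ has cycle lengths 4, 3, 3, 1, 1.
Since disjoint cycles commute, ord(σ) = lcm(4, 3, 3) = 12.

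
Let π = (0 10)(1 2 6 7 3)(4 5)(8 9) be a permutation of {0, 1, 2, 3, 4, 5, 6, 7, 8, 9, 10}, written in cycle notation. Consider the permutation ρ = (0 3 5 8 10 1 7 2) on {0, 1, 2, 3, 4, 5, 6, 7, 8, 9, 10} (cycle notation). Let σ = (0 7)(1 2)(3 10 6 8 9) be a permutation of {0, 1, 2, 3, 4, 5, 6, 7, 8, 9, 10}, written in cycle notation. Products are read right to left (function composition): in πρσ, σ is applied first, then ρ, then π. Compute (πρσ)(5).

(πρσ)(5) = π(ρ(σ(5))). σ(5) = 5, then ρ(5) = 8, then π(8) = 9, so the result is 9.

9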